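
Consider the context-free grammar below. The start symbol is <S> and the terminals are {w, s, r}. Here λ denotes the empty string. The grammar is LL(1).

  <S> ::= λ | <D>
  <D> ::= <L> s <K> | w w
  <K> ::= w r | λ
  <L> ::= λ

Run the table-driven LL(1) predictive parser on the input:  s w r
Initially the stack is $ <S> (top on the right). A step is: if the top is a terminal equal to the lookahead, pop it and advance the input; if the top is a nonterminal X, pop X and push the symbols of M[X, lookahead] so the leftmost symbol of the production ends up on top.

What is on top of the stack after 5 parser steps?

step 1: stack=$ <S>  input=s w r $  — expand <S> ::= <D>
step 2: stack=$ <D>  input=s w r $  — expand <D> ::= <L> s <K>
step 3: stack=$ <K> s <L>  input=s w r $  — expand <L> ::= λ
step 4: stack=$ <K> s  input=s w r $  — match s
step 5: stack=$ <K>  input=w r $  — expand <K> ::= w r
Stack after step 5: $ r w (top = w).

w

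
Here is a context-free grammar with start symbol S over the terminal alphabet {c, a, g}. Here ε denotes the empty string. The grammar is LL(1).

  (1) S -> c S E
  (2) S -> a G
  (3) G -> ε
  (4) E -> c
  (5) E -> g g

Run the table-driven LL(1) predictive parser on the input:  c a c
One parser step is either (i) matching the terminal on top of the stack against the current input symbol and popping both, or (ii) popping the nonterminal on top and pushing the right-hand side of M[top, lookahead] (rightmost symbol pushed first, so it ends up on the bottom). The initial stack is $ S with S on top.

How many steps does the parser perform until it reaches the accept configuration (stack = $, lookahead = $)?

     Stack    Input    Action
  1  $ S      c a c $  expand S -> c S E
  2  $ E S c  c a c $  match c
  3  $ E S    a c $    expand S -> a G
  4  $ E G a  a c $    match a
  5  $ E G    c $      expand G -> ε
  6  $ E      c $      expand E -> c
  7  $ c      c $      match c
Accept reached after 7 steps.

7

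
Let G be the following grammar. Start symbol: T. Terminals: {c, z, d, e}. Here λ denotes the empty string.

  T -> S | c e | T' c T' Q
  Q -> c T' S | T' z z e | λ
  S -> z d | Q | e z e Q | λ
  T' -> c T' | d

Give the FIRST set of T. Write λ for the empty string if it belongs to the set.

{λ, c, d, e, z}

FIRST(T'): from T'->c T' we get {c}; from T'->d we get {d}. So FIRST(T') = {c, d}.
FIRST(Q): from Q->c T' S we get {c}; from Q->T' z z e we get {c, d}; from Q->λ we get {λ}. So FIRST(Q) = {λ, c, d}.
FIRST(S): from S->z d we get {z}; from S->Q we get {λ, c, d}; from S->e z e Q we get {e}; from S->λ we get {λ}. So FIRST(S) = {λ, c, d, e, z}.
FIRST(T): from T->S we get {λ, c, d, e, z}; from T->c e we get {c}; from T->T' c T' Q we get {c, d}. So FIRST(T) = {λ, c, d, e, z}.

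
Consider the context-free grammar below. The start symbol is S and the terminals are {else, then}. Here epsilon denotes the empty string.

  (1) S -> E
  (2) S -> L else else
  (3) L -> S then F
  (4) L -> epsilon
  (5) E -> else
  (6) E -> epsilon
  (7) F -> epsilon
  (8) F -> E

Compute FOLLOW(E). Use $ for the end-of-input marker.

{$, else, then}

FIRST(E): from E->else we get {else}; from E->epsilon we get {epsilon}. So FIRST(E) = {epsilon, else}.
FIRST(F): from F->epsilon we get {epsilon}; from F->E we get {epsilon, else}. So FIRST(F) = {epsilon, else}.
FIRST(S): from S->E we get {epsilon, else}; from S->L else else we get {else, then}. So FIRST(S) = {epsilon, else, then}.
FIRST(L): from L->S then F we get {else, then}; from L->epsilon we get {epsilon}. So FIRST(L) = {epsilon, else, then}.
FOLLOW(S) includes $ since S is the start symbol.
FOLLOW(S): in L->S then F, S is followed by then F with FIRST {then}. Thus FOLLOW(S) = {$, then}.
FOLLOW(L): in S->L else else, L is followed by else else with FIRST {else}. Thus FOLLOW(L) = {else}.
FOLLOW(F): in L->S then F, the suffix after F is empty, so FOLLOW(F) ⊇ FOLLOW(L) = {else}. Thus FOLLOW(F) = {else}.
FOLLOW(E): in S->E, the suffix after E is empty, so FOLLOW(E) ⊇ FOLLOW(S) = {$, then}; in F->E, the suffix after E is empty, so FOLLOW(E) ⊇ FOLLOW(F) = {else}. Thus FOLLOW(E) = {$, else, then}.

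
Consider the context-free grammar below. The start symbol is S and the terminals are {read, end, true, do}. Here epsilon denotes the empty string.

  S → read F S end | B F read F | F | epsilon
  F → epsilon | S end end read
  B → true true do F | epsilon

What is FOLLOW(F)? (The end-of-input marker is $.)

FIRST(B): from B→true true do F we get {true}; from B→epsilon we get {epsilon}. So FIRST(B) = {epsilon, true}.
FIRST(S): from S→read F S end we get {read}; from S→B F read F we get {end, read, true}; from S→F we get {epsilon, end, read, true}; from S→epsilon we get {epsilon}. So FIRST(S) = {epsilon, end, read, true}.
FIRST(F): from F→epsilon we get {epsilon}; from F→S end end read we get {end, read, true}. So FIRST(F) = {epsilon, end, read, true}.
FOLLOW(S) includes $ since S is the start symbol.
FOLLOW(S): in S→read F S end, S is followed by end with FIRST {end}; in F→S end end read, S is followed by end end read with FIRST {end}. Thus FOLLOW(S) = {$, end}.
FOLLOW(B): in S→B F read F, B is followed by F read F with FIRST {end, read, true}. Thus FOLLOW(B) = {end, read, true}.
FOLLOW(F): in S→read F S end, F is followed by S end with FIRST {end, read, true}; in S→B F read F (occurrence 1), F is followed by read F with FIRST {read}; in S→B F read F (occurrence 2), the suffix after F is empty, so FOLLOW(F) ⊇ FOLLOW(S) = {$, end}; in S→F, the suffix after F is empty, so FOLLOW(F) ⊇ FOLLOW(S) = {$, end}; in B→true true do F, the suffix after F is empty, so FOLLOW(F) ⊇ FOLLOW(B) = {end, read, true}. Thus FOLLOW(F) = {$, end, read, true}.

{$, end, read, true}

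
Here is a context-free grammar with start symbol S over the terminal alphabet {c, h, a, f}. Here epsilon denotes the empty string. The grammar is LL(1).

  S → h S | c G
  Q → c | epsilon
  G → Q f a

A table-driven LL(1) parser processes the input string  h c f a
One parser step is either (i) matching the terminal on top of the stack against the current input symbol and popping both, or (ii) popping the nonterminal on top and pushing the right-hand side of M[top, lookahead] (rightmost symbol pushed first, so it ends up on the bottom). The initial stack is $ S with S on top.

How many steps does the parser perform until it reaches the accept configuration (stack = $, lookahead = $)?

8

     Stack    Input      Action
  1  $ S      h c f a $  expand S → h S
  2  $ S h    h c f a $  match h
  3  $ S      c f a $    expand S → c G
  4  $ G c    c f a $    match c
  5  $ G      f a $      expand G → Q f a
  6  $ a f Q  f a $      expand Q → epsilon
  7  $ a f    f a $      match f
  8  $ a      a $        match a
Accept reached after 8 steps.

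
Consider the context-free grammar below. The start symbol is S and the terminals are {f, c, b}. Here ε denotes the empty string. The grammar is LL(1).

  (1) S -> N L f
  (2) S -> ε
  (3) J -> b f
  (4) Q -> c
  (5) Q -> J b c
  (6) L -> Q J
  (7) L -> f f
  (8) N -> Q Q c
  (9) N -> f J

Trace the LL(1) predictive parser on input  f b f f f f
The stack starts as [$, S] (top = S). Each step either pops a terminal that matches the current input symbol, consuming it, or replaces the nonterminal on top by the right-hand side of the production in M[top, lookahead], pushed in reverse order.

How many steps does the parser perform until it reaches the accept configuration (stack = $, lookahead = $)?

step 1: stack=$ S  input=f b f f f f $  — expand S -> N L f
step 2: stack=$ f L N  input=f b f f f f $  — expand N -> f J
step 3: stack=$ f L J f  input=f b f f f f $  — match f
step 4: stack=$ f L J  input=b f f f f $  — expand J -> b f
step 5: stack=$ f L f b  input=b f f f f $  — match b
step 6: stack=$ f L f  input=f f f f $  — match f
step 7: stack=$ f L  input=f f f $  — expand L -> f f
step 8: stack=$ f f f  input=f f f $  — match f
step 9: stack=$ f f  input=f f $  — match f
step 10: stack=$ f  input=f $  — match f
Accept reached after 10 steps.

10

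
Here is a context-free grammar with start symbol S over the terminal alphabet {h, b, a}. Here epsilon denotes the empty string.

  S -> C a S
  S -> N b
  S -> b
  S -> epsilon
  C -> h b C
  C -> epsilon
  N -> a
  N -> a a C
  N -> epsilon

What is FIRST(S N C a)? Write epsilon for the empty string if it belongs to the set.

{a, b, h}

FIRST(C) = {epsilon, h}
FIRST(N) = {epsilon, a}
FIRST(S) = {epsilon, a, b, h}  (via C a S, N b)
FIRST(S N C a): take FIRST of each symbol in turn, carrying on past any symbol whose FIRST contains epsilon; result {a, b, h}.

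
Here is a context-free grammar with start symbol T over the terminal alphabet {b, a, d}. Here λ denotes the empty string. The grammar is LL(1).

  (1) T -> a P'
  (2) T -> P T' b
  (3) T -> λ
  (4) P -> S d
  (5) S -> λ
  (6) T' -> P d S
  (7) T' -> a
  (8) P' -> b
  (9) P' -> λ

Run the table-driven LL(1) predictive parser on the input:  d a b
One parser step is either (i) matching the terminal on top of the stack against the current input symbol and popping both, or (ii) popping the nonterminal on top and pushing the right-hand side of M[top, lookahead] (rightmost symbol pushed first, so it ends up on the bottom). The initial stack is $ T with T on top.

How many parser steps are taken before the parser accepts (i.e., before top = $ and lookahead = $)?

7

step 1: stack=$ T  input=d a b $  — expand T -> P T' b
step 2: stack=$ b T' P  input=d a b $  — expand P -> S d
step 3: stack=$ b T' d S  input=d a b $  — expand S -> λ
step 4: stack=$ b T' d  input=d a b $  — match d
step 5: stack=$ b T'  input=a b $  — expand T' -> a
step 6: stack=$ b a  input=a b $  — match a
step 7: stack=$ b  input=b $  — match b
Accept reached after 7 steps.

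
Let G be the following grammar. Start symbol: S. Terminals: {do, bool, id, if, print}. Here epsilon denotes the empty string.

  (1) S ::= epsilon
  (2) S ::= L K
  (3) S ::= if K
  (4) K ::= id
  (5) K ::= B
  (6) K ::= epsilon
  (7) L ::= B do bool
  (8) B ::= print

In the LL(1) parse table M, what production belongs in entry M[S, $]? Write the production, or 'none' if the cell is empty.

FIRST(B) = {print}
FIRST(K) = {epsilon, id, print}  (via B)
FIRST(L) = {print}  (via B do bool)
FIRST(S) = {epsilon, if, print}  (via L K)
FOLLOW(S) includes $ since S is the start symbol.
FOLLOW(S): S appears on no right-hand side. Thus FOLLOW(S) = {$}.
For S ::= epsilon: FIRST(epsilon) = {epsilon}, so it goes in M[S, t] for t ∈ {}; since epsilon ∈ FIRST, also for every t ∈ FOLLOW(S) = {$}.
For S ::= L K: FIRST(L K) = {print}, so it goes in M[S, t] for t ∈ {print}.
For S ::= if K: FIRST(if K) = {if}, so it goes in M[S, t] for t ∈ {if}.

S ::= epsilon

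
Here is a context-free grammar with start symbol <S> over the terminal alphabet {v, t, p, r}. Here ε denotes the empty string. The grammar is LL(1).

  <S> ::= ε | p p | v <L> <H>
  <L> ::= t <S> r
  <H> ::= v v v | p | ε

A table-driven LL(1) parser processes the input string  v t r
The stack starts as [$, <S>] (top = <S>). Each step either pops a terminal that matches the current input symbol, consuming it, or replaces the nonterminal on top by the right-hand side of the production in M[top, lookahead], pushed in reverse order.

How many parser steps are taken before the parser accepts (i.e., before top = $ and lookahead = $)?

7

step 1: stack=$ <S>  input=v t r $  — expand <S> ::= v <L> <H>
step 2: stack=$ <H> <L> v  input=v t r $  — match v
step 3: stack=$ <H> <L>  input=t r $  — expand <L> ::= t <S> r
step 4: stack=$ <H> r <S> t  input=t r $  — match t
step 5: stack=$ <H> r <S>  input=r $  — expand <S> ::= ε
step 6: stack=$ <H> r  input=r $  — match r
step 7: stack=$ <H>  input=$  — expand <H> ::= ε
Accept reached after 7 steps.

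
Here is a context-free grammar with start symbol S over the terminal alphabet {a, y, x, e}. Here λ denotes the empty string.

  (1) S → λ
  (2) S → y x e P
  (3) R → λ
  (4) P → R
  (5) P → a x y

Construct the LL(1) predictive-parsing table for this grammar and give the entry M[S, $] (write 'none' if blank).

FIRST(S) = {λ, y}
FIRST(R) = {λ}
FIRST(P) = {λ, a}  (via R)
FOLLOW(S) includes $ since S is the start symbol.
FOLLOW(S): S appears on no right-hand side. Thus FOLLOW(S) = {$}.
For S → λ: FIRST(λ) = {λ}, so it goes in M[S, t] for t ∈ {}; since λ ∈ FIRST, also for every t ∈ FOLLOW(S) = {$}.
For S → y x e P: FIRST(y x e P) = {y}, so it goes in M[S, t] for t ∈ {y}.

S → λ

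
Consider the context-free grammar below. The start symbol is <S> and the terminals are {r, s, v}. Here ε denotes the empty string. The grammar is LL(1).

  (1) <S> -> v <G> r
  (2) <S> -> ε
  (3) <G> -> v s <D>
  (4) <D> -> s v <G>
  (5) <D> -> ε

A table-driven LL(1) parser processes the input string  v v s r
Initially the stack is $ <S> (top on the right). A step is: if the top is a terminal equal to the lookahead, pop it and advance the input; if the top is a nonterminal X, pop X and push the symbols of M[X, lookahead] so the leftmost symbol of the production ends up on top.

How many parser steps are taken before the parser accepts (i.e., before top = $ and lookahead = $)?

7

step 1: stack=$ <S>  input=v v s r $  — expand <S> -> v <G> r
step 2: stack=$ r <G> v  input=v v s r $  — match v
step 3: stack=$ r <G>  input=v s r $  — expand <G> -> v s <D>
step 4: stack=$ r <D> s v  input=v s r $  — match v
step 5: stack=$ r <D> s  input=s r $  — match s
step 6: stack=$ r <D>  input=r $  — expand <D> -> ε
step 7: stack=$ r  input=r $  — match r
Accept reached after 7 steps.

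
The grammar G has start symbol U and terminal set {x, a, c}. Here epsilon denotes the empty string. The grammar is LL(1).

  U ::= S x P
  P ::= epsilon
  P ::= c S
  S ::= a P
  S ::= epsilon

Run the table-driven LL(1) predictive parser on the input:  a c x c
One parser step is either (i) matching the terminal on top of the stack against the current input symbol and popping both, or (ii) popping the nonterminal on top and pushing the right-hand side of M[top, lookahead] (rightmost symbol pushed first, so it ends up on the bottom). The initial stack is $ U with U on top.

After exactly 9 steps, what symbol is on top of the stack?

S

step 1: stack=$ U  input=a c x c $  — expand U ::= S x P
step 2: stack=$ P x S  input=a c x c $  — expand S ::= a P
step 3: stack=$ P x P a  input=a c x c $  — match a
step 4: stack=$ P x P  input=c x c $  — expand P ::= c S
step 5: stack=$ P x S c  input=c x c $  — match c
step 6: stack=$ P x S  input=x c $  — expand S ::= epsilon
step 7: stack=$ P x  input=x c $  — match x
step 8: stack=$ P  input=c $  — expand P ::= c S
step 9: stack=$ S c  input=c $  — match c
Stack after step 9: $ S (top = S).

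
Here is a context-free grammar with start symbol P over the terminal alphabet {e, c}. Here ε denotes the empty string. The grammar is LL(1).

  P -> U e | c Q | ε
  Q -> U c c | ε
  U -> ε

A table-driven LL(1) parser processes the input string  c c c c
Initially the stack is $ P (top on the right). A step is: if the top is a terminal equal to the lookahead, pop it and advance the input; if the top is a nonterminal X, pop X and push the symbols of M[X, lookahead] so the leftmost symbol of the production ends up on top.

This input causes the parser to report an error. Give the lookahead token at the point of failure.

c

step 1: stack=$ P  input=c c c c $  — expand P -> c Q
step 2: stack=$ Q c  input=c c c c $  — match c
step 3: stack=$ Q  input=c c c $  — expand Q -> U c c
step 4: stack=$ c c U  input=c c c $  — expand U -> ε
step 5: stack=$ c c  input=c c c $  — match c
step 6: stack=$ c  input=c c $  — match c
step 7: stack=$  input=c $  — error: stack empty but input remains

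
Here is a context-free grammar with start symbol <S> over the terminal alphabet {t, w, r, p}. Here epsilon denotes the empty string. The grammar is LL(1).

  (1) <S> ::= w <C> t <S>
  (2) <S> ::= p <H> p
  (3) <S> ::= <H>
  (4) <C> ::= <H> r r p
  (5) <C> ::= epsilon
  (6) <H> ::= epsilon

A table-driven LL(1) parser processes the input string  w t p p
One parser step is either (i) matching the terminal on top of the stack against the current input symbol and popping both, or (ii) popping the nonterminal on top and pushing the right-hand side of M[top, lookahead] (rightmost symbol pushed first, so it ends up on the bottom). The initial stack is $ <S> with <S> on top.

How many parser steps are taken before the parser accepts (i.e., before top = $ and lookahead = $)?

8

     Stack          Input      Action
  1  $ <S>          w t p p $  expand <S> ::= w <C> t <S>
  2  $ <S> t <C> w  w t p p $  match w
  3  $ <S> t <C>    t p p $    expand <C> ::= epsilon
  4  $ <S> t        t p p $    match t
  5  $ <S>          p p $      expand <S> ::= p <H> p
  6  $ p <H> p      p p $      match p
  7  $ p <H>        p $        expand <H> ::= epsilon
  8  $ p            p $        match p
Accept reached after 8 steps.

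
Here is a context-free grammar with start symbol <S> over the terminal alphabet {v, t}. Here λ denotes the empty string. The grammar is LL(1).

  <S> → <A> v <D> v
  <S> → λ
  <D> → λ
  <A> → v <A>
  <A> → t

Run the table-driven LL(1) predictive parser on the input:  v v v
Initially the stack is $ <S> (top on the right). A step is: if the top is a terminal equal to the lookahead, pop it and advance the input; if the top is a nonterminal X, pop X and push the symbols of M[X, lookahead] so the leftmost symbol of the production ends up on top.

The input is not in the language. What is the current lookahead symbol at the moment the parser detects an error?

     Stack            Input    Action
  1  $ <S>            v v v $  expand <S> → <A> v <D> v
  2  $ v <D> v <A>    v v v $  expand <A> → v <A>
  3  $ v <D> v <A> v  v v v $  match v
  4  $ v <D> v <A>    v v $    expand <A> → v <A>
  5  $ v <D> v <A> v  v v $    match v
  6  $ v <D> v <A>    v $      expand <A> → v <A>
  7  $ v <D> v <A> v  v $      match v
  8  $ v <D> v <A>    $        error: M[<A>, $] is empty

$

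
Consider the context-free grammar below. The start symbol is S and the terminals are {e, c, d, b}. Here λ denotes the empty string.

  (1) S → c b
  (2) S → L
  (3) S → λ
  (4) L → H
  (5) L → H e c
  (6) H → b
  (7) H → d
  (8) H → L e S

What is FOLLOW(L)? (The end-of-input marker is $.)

FIRST(S) = {λ, b, c, d}  (via L)
FIRST(L) = {b, d}  (via H, H e c)
FIRST(H) = {b, d}  (via L e S)
FOLLOW(S) includes $ since S is the start symbol.
FOLLOW(S): in H→L e S, the suffix after S is empty, so FOLLOW(S) ⊇ FOLLOW(H) = {$, e}. Thus FOLLOW(S) = {$, e}.
FOLLOW(L): in S→L, the suffix after L is empty, so FOLLOW(L) ⊇ FOLLOW(S) = {$, e}; in H→L e S, L is followed by e S with FIRST {e}. Thus FOLLOW(L) = {$, e}.
FOLLOW(H): in L→H, the suffix after H is empty, so FOLLOW(H) ⊇ FOLLOW(L) = {$, e}; in L→H e c, H is followed by e c with FIRST {e}. Thus FOLLOW(H) = {$, e}.

{$, e}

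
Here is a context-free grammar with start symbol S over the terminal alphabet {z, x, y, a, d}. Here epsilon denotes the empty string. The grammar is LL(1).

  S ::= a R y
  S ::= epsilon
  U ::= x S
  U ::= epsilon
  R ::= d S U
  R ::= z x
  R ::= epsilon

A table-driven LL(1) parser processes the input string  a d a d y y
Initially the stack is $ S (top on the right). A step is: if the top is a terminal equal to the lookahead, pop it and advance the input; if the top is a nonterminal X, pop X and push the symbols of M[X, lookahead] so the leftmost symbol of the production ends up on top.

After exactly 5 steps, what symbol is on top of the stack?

step 1: stack=$ S  input=a d a d y y $  — expand S ::= a R y
step 2: stack=$ y R a  input=a d a d y y $  — match a
step 3: stack=$ y R  input=d a d y y $  — expand R ::= d S U
step 4: stack=$ y U S d  input=d a d y y $  — match d
step 5: stack=$ y U S  input=a d y y $  — expand S ::= a R y
Stack after step 5: $ y U y R a (top = a).

a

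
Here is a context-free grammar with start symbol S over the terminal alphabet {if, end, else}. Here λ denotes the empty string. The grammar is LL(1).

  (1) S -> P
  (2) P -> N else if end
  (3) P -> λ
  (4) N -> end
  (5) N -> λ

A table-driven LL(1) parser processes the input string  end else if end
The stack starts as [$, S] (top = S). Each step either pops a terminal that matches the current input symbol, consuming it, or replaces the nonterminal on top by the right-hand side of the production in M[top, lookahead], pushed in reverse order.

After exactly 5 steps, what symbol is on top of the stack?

if

     Stack              Input              Action
  1  $ S                end else if end $  expand S -> P
  2  $ P                end else if end $  expand P -> N else if end
  3  $ end if else N    end else if end $  expand N -> end
  4  $ end if else end  end else if end $  match end
  5  $ end if else      else if end $      match else
Stack after step 5: $ end if (top = if).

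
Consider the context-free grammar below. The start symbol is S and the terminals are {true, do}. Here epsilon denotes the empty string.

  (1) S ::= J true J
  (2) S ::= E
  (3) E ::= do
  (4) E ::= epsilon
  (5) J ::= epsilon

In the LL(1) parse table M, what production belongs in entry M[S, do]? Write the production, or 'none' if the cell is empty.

FIRST(E): from E::=do we get {do}; from E::=epsilon we get {epsilon}. So FIRST(E) = {epsilon, do}.
FIRST(J): from J::=epsilon we get {epsilon}. So FIRST(J) = {epsilon}.
FIRST(S): from S::=J true J we get {true}; from S::=E we get {epsilon, do}. So FIRST(S) = {epsilon, do, true}.
FOLLOW(S) includes $ since S is the start symbol.
FOLLOW(S): S appears on no right-hand side. Thus FOLLOW(S) = {$}.
For S ::= J true J: FIRST(J true J) = {true}, so it goes in M[S, t] for t ∈ {true}.
For S ::= E: FIRST(E) = {epsilon, do}, so it goes in M[S, t] for t ∈ {do}; since epsilon ∈ FIRST, also for every t ∈ FOLLOW(S) = {$}.

S ::= E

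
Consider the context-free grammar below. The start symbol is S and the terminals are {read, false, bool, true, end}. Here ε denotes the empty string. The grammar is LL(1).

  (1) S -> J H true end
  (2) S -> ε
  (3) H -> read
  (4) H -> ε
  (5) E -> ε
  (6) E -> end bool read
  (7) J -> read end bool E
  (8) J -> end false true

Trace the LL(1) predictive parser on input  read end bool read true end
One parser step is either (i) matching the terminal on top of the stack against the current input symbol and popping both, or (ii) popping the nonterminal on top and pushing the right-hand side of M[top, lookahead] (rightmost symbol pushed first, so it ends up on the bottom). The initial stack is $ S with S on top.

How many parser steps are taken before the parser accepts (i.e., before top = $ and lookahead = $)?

10

step 1: stack=$ S  input=read end bool read true end $  — expand S -> J H true end
step 2: stack=$ end true H J  input=read end bool read true end $  — expand J -> read end bool E
step 3: stack=$ end true H E bool end read  input=read end bool read true end $  — match read
step 4: stack=$ end true H E bool end  input=end bool read true end $  — match end
step 5: stack=$ end true H E bool  input=bool read true end $  — match bool
step 6: stack=$ end true H E  input=read true end $  — expand E -> ε
step 7: stack=$ end true H  input=read true end $  — expand H -> read
step 8: stack=$ end true read  input=read true end $  — match read
step 9: stack=$ end true  input=true end $  — match true
step 10: stack=$ end  input=end $  — match end
Accept reached after 10 steps.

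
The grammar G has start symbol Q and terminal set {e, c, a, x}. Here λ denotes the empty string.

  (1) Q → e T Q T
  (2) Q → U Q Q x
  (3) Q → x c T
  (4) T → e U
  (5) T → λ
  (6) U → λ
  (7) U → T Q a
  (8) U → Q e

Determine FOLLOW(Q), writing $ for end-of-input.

FIRST(T): from T→e U we get {e}; from T→λ we get {λ}. So FIRST(T) = {λ, e}.
FIRST(Q): from Q→e T Q T we get {e}; from Q→U Q Q x we get {e, x}; from Q→x c T we get {x}. So FIRST(Q) = {e, x}.
FIRST(U): from U→λ we get {λ}; from U→T Q a we get {e, x}; from U→Q e we get {e, x}. So FIRST(U) = {λ, e, x}.
FOLLOW(Q) includes $ since Q is the start symbol.
FOLLOW(Q): in Q→e T Q T, Q is followed by T with FIRST {λ, e}; in Q→e T Q T, the suffix after Q is nullable (adds nothing new); in Q→U Q Q x (occurrence 1), Q is followed by Q x with FIRST {e, x}; in Q→U Q Q x (occurrence 2), Q is followed by x with FIRST {x}; in U→T Q a, Q is followed by a with FIRST {a}; in U→Q e, Q is followed by e with FIRST {e}. Thus FOLLOW(Q) = {$, a, e, x}.
FOLLOW(T): in Q→e T Q T (occurrence 1), T is followed by Q T with FIRST {e, x}; in Q→e T Q T (occurrence 2), the suffix after T is empty, so FOLLOW(T) ⊇ FOLLOW(Q) = {$, a, e, x}; in Q→x c T, the suffix after T is empty, so FOLLOW(T) ⊇ FOLLOW(Q) = {$, a, e, x}; in U→T Q a, T is followed by Q a with FIRST {e, x}. Thus FOLLOW(T) = {$, a, e, x}.
FOLLOW(U): in Q→U Q Q x, U is followed by Q Q x with FIRST {e, x}; in T→e U, the suffix after U is empty, so FOLLOW(U) ⊇ FOLLOW(T) = {$, a, e, x}. Thus FOLLOW(U) = {$, a, e, x}.

{$, a, e, x}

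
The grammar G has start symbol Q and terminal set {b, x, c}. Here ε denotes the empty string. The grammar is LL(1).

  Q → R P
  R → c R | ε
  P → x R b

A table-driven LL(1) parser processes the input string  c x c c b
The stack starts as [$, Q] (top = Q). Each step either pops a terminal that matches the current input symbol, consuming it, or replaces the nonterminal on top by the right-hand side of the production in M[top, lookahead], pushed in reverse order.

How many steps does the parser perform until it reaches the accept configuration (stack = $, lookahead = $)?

      Stack    Input        Action
   1  $ Q      c x c c b $  expand Q → R P
   2  $ P R    c x c c b $  expand R → c R
   3  $ P R c  c x c c b $  match c
   4  $ P R    x c c b $    expand R → ε
   5  $ P      x c c b $    expand P → x R b
   6  $ b R x  x c c b $    match x
   7  $ b R    c c b $      expand R → c R
   8  $ b R c  c c b $      match c
   9  $ b R    c b $        expand R → c R
  10  $ b R c  c b $        match c
  11  $ b R    b $          expand R → ε
  12  $ b      b $          match b
Accept reached after 12 steps.

12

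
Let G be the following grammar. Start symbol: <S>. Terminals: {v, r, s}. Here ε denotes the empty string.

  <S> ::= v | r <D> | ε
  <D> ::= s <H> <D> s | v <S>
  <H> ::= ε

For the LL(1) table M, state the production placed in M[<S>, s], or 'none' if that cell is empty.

<S> ::= ε

FIRST(<S>): from <S>::=v we get {v}; from <S>::=r <D> we get {r}; from <S>::=ε we get {ε}. So FIRST(<S>) = {ε, r, v}.
FIRST(<D>): from <D>::=s <H> <D> s we get {s}; from <D>::=v <S> we get {v}. So FIRST(<D>) = {s, v}.
FIRST(<H>): from <H>::=ε we get {ε}. So FIRST(<H>) = {ε}.
FOLLOW(<S>) includes $ since <S> is the start symbol.
FOLLOW(<S>): in <D>::=v <S>, the suffix after <S> is empty, so FOLLOW(<S>) ⊇ FOLLOW(<D>) = {$, s}. Thus FOLLOW(<S>) = {$, s}.
FOLLOW(<D>): in <S>::=r <D>, the suffix after <D> is empty, so FOLLOW(<D>) ⊇ FOLLOW(<S>) = {$, s}; in <D>::=s <H> <D> s, <D> is followed by s with FIRST {s}. Thus FOLLOW(<D>) = {$, s}.
For <S> ::= v: FIRST(v) = {v}, so it goes in M[<S>, t] for t ∈ {v}.
For <S> ::= r <D>: FIRST(r <D>) = {r}, so it goes in M[<S>, t] for t ∈ {r}.
For <S> ::= ε: FIRST(ε) = {ε}, so it goes in M[<S>, t] for t ∈ {}; since ε ∈ FIRST, also for every t ∈ FOLLOW(<S>) = {$, s}.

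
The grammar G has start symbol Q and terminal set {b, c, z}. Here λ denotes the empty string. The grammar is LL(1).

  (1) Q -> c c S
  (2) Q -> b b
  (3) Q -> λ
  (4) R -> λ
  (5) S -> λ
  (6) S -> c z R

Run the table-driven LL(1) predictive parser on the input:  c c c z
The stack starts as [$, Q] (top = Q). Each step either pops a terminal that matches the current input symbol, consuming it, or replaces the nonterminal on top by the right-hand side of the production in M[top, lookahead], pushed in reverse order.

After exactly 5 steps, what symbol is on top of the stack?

     Stack    Input      Action
  1  $ Q      c c c z $  expand Q -> c c S
  2  $ S c c  c c c z $  match c
  3  $ S c    c c z $    match c
  4  $ S      c z $      expand S -> c z R
  5  $ R z c  c z $      match c
Stack after step 5: $ R z (top = z).

z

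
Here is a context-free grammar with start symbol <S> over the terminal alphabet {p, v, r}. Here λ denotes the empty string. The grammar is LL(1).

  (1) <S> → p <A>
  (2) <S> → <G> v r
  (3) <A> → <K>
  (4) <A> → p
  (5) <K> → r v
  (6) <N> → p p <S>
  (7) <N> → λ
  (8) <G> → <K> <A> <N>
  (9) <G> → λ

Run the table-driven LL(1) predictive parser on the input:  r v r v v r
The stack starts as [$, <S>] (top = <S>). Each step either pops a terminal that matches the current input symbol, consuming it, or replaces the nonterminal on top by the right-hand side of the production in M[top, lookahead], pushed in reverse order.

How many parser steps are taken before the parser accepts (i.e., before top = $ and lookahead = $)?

12

      Stack              Input          Action
   1  $ <S>              r v r v v r $  expand <S> → <G> v r
   2  $ r v <G>          r v r v v r $  expand <G> → <K> <A> <N>
   3  $ r v <N> <A> <K>  r v r v v r $  expand <K> → r v
   4  $ r v <N> <A> v r  r v r v v r $  match r
   5  $ r v <N> <A> v    v r v v r $    match v
   6  $ r v <N> <A>      r v v r $      expand <A> → <K>
   7  $ r v <N> <K>      r v v r $      expand <K> → r v
   8  $ r v <N> v r      r v v r $      match r
   9  $ r v <N> v        v v r $        match v
  10  $ r v <N>          v r $          expand <N> → λ
  11  $ r v              v r $          match v
  12  $ r                r $            match r
Accept reached after 12 steps.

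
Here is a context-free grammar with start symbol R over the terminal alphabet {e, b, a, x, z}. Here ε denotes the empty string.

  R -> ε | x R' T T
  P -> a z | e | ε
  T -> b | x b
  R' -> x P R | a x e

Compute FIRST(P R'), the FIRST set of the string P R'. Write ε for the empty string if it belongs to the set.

FIRST(R) = {ε, x}
FIRST(P) = {ε, a, e}
FIRST(T) = {b, x}
FIRST(R') = {a, x}
FIRST(P R'): take FIRST of each symbol in turn, carrying on past any symbol whose FIRST contains ε; result {a, e, x}.

{a, e, x}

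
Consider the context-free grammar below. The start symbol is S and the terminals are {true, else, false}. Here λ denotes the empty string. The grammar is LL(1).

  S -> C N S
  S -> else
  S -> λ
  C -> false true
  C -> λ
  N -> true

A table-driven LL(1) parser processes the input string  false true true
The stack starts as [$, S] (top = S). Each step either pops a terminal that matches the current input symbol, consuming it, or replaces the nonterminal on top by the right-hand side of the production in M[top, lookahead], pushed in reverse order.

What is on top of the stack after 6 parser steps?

     Stack             Input              Action
  1  $ S               false true true $  expand S -> C N S
  2  $ S N C           false true true $  expand C -> false true
  3  $ S N true false  false true true $  match false
  4  $ S N true        true true $        match true
  5  $ S N             true $             expand N -> true
  6  $ S true          true $             match true
Stack after step 6: $ S (top = S).

S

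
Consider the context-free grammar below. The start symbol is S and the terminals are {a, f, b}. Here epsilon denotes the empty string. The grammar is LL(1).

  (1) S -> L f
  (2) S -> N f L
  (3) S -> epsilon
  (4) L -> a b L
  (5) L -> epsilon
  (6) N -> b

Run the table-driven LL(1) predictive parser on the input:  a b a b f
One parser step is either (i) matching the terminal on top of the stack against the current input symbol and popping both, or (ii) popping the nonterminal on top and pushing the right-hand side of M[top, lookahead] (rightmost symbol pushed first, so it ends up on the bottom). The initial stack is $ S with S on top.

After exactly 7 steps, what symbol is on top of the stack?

step 1: stack=$ S  input=a b a b f $  — expand S -> L f
step 2: stack=$ f L  input=a b a b f $  — expand L -> a b L
step 3: stack=$ f L b a  input=a b a b f $  — match a
step 4: stack=$ f L b  input=b a b f $  — match b
step 5: stack=$ f L  input=a b f $  — expand L -> a b L
step 6: stack=$ f L b a  input=a b f $  — match a
step 7: stack=$ f L b  input=b f $  — match b
Stack after step 7: $ f L (top = L).

L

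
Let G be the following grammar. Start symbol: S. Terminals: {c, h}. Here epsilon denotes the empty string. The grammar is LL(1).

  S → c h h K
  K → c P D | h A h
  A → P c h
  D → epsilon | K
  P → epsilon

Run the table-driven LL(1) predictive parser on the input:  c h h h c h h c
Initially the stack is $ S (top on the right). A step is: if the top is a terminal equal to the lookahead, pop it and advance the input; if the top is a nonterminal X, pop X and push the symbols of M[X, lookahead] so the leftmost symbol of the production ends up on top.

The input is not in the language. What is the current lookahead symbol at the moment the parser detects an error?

c

step 1: stack=$ S  input=c h h h c h h c $  — expand S → c h h K
step 2: stack=$ K h h c  input=c h h h c h h c $  — match c
step 3: stack=$ K h h  input=h h h c h h c $  — match h
step 4: stack=$ K h  input=h h c h h c $  — match h
step 5: stack=$ K  input=h c h h c $  — expand K → h A h
step 6: stack=$ h A h  input=h c h h c $  — match h
step 7: stack=$ h A  input=c h h c $  — expand A → P c h
step 8: stack=$ h h c P  input=c h h c $  — expand P → epsilon
step 9: stack=$ h h c  input=c h h c $  — match c
step 10: stack=$ h h  input=h h c $  — match h
step 11: stack=$ h  input=h c $  — match h
step 12: stack=$  input=c $  — error: stack empty but input remains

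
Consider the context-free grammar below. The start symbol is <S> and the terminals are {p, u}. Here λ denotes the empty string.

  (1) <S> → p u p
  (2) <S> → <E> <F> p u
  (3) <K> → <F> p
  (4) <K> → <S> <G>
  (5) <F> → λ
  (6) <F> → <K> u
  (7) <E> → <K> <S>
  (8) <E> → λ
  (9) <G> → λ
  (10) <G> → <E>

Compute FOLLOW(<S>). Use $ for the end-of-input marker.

FIRST(<S>) = {p}  (via <E> <F> p u)
FIRST(<K>) = {p}  (via <F> p, <S> <G>)
FIRST(<F>) = {λ, p}  (via <K> u)
FIRST(<E>) = {λ, p}  (via <K> <S>)
FIRST(<G>) = {λ, p}  (via <E>)
FOLLOW(<S>) includes $ since <S> is the start symbol.
FOLLOW(<K>): in <F>→<K> u, <K> is followed by u with FIRST {u}; in <E>→<K> <S>, <K> is followed by <S> with FIRST {p}. Thus FOLLOW(<K>) = {p, u}.
FOLLOW(<F>): in <S>→<E> <F> p u, <F> is followed by p u with FIRST {p}; in <K>→<F> p, <F> is followed by p with FIRST {p}. Thus FOLLOW(<F>) = {p}.
FOLLOW(<G>): in <K>→<S> <G>, the suffix after <G> is empty, so FOLLOW(<G>) ⊇ FOLLOW(<K>) = {p, u}. Thus FOLLOW(<G>) = {p, u}.
FOLLOW(<E>): in <S>→<E> <F> p u, <E> is followed by <F> p u with FIRST {p}; in <G>→<E>, the suffix after <E> is empty, so FOLLOW(<E>) ⊇ FOLLOW(<G>) = {p, u}. Thus FOLLOW(<E>) = {p, u}.
FOLLOW(<S>): in <K>→<S> <G>, <S> is followed by <G> with FIRST {λ, p}; in <K>→<S> <G>, the suffix after <S> is nullable, so FOLLOW(<S>) ⊇ FOLLOW(<K>) = {p, u}; in <E>→<K> <S>, the suffix after <S> is empty, so FOLLOW(<S>) ⊇ FOLLOW(<E>) = {p, u}. Thus FOLLOW(<S>) = {$, p, u}.

{$, p, u}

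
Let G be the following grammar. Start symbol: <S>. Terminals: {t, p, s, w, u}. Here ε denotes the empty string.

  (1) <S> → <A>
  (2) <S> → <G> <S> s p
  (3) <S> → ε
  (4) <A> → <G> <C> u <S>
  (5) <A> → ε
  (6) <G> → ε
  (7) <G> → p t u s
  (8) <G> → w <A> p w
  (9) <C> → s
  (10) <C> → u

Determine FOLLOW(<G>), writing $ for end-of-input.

{p, s, u, w}

FIRST(<G>) = {ε, p, w}
FIRST(<C>) = {s, u}
FIRST(<A>) = {ε, p, s, u, w}  (via <G> <C> u <S>)
FIRST(<S>) = {ε, p, s, u, w}  (via <A>, <G> <S> s p)
FOLLOW(<S>) includes $ since <S> is the start symbol.
FOLLOW(<G>): in <S>→<G> <S> s p, <G> is followed by <S> s p with FIRST {p, s, u, w}; in <A>→<G> <C> u <S>, <G> is followed by <C> u <S> with FIRST {s, u}. Thus FOLLOW(<G>) = {p, s, u, w}.
FOLLOW(<C>): in <A>→<G> <C> u <S>, <C> is followed by u <S> with FIRST {u}. Thus FOLLOW(<C>) = {u}.
FOLLOW(<S>): in <S>→<G> <S> s p, <S> is followed by s p with FIRST {s}; in <A>→<G> <C> u <S>, the suffix after <S> is empty, so FOLLOW(<S>) ⊇ FOLLOW(<A>) = {$, p, s}. Thus FOLLOW(<S>) = {$, p, s}.
FOLLOW(<A>): in <S>→<A>, the suffix after <A> is empty, so FOLLOW(<A>) ⊇ FOLLOW(<S>) = {$, p, s}; in <G>→w <A> p w, <A> is followed by p w with FIRST {p}. Thus FOLLOW(<A>) = {$, p, s}.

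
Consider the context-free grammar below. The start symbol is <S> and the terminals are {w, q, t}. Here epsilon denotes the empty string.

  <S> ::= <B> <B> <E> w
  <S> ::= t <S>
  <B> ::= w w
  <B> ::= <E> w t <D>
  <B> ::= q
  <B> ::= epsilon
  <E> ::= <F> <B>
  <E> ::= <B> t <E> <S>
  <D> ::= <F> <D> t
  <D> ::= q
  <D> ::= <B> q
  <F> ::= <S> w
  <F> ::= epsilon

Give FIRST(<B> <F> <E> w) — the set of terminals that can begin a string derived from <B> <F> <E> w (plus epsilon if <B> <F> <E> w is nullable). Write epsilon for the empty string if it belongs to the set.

{q, t, w}

FIRST(<S>): from <S>::=<B> <B> <E> w we get {q, t, w}; from <S>::=t <S> we get {t}. So FIRST(<S>) = {q, t, w}.
FIRST(<F>): from <F>::=<S> w we get {q, t, w}; from <F>::=epsilon we get {epsilon}. So FIRST(<F>) = {epsilon, q, t, w}.
FIRST(<B>): from <B>::=w w we get {w}; from <B>::=<E> w t <D> we get {q, t, w}; from <B>::=q we get {q}; from <B>::=epsilon we get {epsilon}. So FIRST(<B>) = {epsilon, q, t, w}.
FIRST(<E>): from <E>::=<F> <B> we get {epsilon, q, t, w}; from <E>::=<B> t <E> <S> we get {q, t, w}. So FIRST(<E>) = {epsilon, q, t, w}.
FIRST(<D>): from <D>::=<F> <D> t we get {q, t, w}; from <D>::=q we get {q}; from <D>::=<B> q we get {q, t, w}. So FIRST(<D>) = {q, t, w}.
FIRST(<B> <F> <E> w): take FIRST of each symbol in turn, carrying on past any symbol whose FIRST contains epsilon; result {q, t, w}.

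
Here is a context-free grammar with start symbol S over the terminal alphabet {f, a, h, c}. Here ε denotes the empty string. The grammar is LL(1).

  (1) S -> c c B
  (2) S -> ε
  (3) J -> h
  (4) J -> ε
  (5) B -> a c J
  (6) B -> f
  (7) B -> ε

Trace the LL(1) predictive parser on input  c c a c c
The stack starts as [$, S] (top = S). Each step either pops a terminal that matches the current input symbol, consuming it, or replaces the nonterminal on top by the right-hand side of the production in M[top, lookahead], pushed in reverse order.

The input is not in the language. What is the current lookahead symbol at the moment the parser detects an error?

c

step 1: stack=$ S  input=c c a c c $  — expand S -> c c B
step 2: stack=$ B c c  input=c c a c c $  — match c
step 3: stack=$ B c  input=c a c c $  — match c
step 4: stack=$ B  input=a c c $  — expand B -> a c J
step 5: stack=$ J c a  input=a c c $  — match a
step 6: stack=$ J c  input=c c $  — match c
step 7: stack=$ J  input=c $  — error: M[J, c] is empty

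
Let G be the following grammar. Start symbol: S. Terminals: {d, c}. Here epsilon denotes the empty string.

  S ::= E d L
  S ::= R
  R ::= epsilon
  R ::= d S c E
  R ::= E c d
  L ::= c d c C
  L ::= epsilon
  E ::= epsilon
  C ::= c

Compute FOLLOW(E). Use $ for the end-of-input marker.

FIRST(L) = {epsilon, c}
FIRST(E) = {epsilon}
FIRST(C) = {c}
FIRST(R) = {epsilon, c, d}  (via E c d)
FIRST(S) = {epsilon, c, d}  (via E d L, R)
FOLLOW(S) includes $ since S is the start symbol.
FOLLOW(S): in R::=d S c E, S is followed by c E with FIRST {c}. Thus FOLLOW(S) = {$, c}.
FOLLOW(R): in S::=R, the suffix after R is empty, so FOLLOW(R) ⊇ FOLLOW(S) = {$, c}. Thus FOLLOW(R) = {$, c}.
FOLLOW(L): in S::=E d L, the suffix after L is empty, so FOLLOW(L) ⊇ FOLLOW(S) = {$, c}. Thus FOLLOW(L) = {$, c}.
FOLLOW(E): in S::=E d L, E is followed by d L with FIRST {d}; in R::=d S c E, the suffix after E is empty, so FOLLOW(E) ⊇ FOLLOW(R) = {$, c}; in R::=E c d, E is followed by c d with FIRST {c}. Thus FOLLOW(E) = {$, c, d}.
FOLLOW(C): in L::=c d c C, the suffix after C is empty, so FOLLOW(C) ⊇ FOLLOW(L) = {$, c}. Thus FOLLOW(C) = {$, c}.

{$, c, d}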